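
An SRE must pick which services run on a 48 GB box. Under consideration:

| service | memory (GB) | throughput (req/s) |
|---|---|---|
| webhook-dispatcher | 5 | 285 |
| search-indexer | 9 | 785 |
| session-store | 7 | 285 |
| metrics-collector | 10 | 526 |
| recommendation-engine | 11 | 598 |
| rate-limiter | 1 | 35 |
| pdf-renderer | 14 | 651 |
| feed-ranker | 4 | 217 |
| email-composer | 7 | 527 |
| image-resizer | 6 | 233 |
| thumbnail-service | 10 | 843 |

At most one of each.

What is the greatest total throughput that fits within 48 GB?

Taking the top-ratio services first gives webhook-dispatcher + search-indexer + recommendation-engine + rate-limiter + feed-ranker + email-composer + thumbnail-service for 3290 (47 GB).
Dropping webhook-dispatcher and feed-ranker frees 9 GB; slotting in metrics-collector (10 GB) lifts the total to 3314 at 48 GB.
The closest alternative, webhook-dispatcher + search-indexer + recommendation-engine + rate-limiter + feed-ranker + email-composer + thumbnail-service, reaches only 3290.

3314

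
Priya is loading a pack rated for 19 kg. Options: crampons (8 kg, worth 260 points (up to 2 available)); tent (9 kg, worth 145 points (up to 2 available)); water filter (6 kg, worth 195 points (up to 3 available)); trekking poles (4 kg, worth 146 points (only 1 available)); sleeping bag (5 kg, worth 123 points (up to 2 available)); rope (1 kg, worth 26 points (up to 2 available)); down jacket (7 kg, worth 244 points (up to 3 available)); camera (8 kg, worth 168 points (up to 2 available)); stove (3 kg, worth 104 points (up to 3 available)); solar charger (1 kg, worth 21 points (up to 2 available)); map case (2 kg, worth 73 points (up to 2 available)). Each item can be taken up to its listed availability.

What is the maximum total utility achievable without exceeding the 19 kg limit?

671

Ranking by ratio (utility/kg): trekking poles 36.50, map case 36.50, down jacket 34.86, stove 34.67.
Taking the top-ratio items first gives trekking poles + rope + down jacket + stove + 2×map case for 666 (19 kg).
The 3 kg tied up in rope and map case is better spent on stove — total rises to 671 (19 kg).
That's the maximum — no swap from here does better than 671.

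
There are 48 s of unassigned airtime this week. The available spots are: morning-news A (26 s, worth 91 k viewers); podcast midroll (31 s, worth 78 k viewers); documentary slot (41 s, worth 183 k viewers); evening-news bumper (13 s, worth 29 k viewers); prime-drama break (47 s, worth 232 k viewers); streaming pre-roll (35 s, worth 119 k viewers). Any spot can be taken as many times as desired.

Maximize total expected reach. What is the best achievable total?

232

Taking prime-drama break: 47 s used, 232 in expected reach.
Every other selection either busts 48 s or fails to beat 232.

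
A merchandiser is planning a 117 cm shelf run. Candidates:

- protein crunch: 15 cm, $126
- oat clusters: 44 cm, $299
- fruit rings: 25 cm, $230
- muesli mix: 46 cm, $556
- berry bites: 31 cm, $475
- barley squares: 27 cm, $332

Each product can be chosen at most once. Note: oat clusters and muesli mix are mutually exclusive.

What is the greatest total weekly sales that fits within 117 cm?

Greedy by ratio would take muesli mix + berry bites + barley squares: 104 cm used, total 1363.
The 27 cm tied up in barley squares is better spent on protein crunch + fruit rings — total rises to 1387 (117 cm).

1387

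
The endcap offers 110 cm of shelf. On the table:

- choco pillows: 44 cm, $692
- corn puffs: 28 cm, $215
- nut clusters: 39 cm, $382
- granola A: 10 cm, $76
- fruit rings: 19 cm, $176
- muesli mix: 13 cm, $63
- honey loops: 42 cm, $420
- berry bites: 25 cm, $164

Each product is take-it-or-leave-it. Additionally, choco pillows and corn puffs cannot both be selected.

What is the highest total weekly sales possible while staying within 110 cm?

Ranking by ratio (weekly sales/cm): choco pillows 15.73, honey loops 10.00, nut clusters 9.79.
Best packing: choco pillows + fruit rings + honey loops — 105 cm, 1288 total.
Runner-up choco pillows + granola A + muesli mix + honey loops tops out at 1251.

1288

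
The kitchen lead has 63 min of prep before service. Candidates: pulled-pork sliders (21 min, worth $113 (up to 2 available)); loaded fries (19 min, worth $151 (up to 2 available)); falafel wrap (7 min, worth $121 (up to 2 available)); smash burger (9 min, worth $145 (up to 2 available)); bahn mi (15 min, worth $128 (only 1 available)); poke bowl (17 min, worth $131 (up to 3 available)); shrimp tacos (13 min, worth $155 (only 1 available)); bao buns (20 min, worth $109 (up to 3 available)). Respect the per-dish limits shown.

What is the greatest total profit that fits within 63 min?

818

Greedy by ratio would take 2×falafel wrap + 2×smash burger + bahn mi + shrimp tacos: 60 min used, total 815.
Dropping bahn mi frees 15 min; slotting in poke bowl (17 min) lifts the total to 818 at 62 min.
Nothing else within 63 min beats 818.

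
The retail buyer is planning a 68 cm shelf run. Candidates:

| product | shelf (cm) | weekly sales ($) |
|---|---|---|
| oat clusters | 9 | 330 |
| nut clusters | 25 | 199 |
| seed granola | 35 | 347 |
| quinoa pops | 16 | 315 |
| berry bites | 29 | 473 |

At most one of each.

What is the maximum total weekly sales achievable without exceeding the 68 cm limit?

1118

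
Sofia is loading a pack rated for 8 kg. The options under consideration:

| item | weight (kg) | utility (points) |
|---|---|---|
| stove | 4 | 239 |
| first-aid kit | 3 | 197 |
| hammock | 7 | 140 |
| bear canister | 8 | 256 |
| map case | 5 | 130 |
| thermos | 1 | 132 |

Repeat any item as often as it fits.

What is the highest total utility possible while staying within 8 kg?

1056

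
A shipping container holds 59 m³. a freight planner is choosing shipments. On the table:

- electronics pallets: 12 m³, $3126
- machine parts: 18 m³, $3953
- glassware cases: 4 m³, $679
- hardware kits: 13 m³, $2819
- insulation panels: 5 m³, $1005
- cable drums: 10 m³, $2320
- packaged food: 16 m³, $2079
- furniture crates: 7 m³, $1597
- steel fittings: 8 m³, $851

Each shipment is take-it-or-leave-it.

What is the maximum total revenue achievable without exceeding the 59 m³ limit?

13223

Density check — electronics pallets 260.50, cable drums 232.00, furniture crates 228.14 are the best per m³.
A density-first pass picks electronics pallets + machine parts + glassware cases + insulation panels + cable drums + furniture crates — 12680 at 56 m³.
Replace glassware cases and furniture crates with hardware kits: the trade gains 543 net, giving 13223 at 58 m³.
That's the maximum — no swap from here does better than 13223.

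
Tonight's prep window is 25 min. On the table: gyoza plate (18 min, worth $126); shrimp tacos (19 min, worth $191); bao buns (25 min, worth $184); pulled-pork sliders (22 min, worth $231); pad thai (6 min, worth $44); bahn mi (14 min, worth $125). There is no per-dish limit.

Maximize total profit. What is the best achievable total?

Ranking by ratio (profit/min): pulled-pork sliders 10.50, shrimp tacos 10.05, bahn mi 8.93, bao buns 7.36.
Filling by ratio: pulled-pork sliders for 231, with 3 min left unused.
Replace pulled-pork sliders with shrimp tacos + pad thai: the trade gains 4 net, giving 235 at 25 min.

235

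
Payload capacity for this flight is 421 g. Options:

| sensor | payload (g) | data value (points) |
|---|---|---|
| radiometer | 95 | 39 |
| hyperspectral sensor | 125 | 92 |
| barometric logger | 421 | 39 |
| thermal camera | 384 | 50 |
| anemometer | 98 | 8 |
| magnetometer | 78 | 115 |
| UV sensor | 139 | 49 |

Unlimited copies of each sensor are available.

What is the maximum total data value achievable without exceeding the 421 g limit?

575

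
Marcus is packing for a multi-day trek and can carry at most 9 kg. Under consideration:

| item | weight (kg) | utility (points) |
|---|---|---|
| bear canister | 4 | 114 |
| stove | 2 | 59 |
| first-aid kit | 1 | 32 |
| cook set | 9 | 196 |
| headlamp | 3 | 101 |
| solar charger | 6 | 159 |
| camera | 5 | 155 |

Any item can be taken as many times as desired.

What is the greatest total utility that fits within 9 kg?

303

The ratio ordering already packs tightly: 3×headlamp, 9 kg, 303.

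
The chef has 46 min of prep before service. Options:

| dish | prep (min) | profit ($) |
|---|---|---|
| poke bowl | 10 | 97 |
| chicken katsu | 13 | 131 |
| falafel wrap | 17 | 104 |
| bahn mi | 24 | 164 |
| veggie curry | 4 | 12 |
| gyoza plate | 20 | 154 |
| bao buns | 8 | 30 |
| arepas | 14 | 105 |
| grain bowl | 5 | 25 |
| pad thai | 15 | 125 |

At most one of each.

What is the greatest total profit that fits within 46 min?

Filling by ratio: poke bowl + chicken katsu + grain bowl + pad thai for 378, with 3 min left unused.
The 5 min tied up in grain bowl is better spent on bao buns — total rises to 383 (46 min).
An exhaustive check of the 1024 subsets confirms 383.

383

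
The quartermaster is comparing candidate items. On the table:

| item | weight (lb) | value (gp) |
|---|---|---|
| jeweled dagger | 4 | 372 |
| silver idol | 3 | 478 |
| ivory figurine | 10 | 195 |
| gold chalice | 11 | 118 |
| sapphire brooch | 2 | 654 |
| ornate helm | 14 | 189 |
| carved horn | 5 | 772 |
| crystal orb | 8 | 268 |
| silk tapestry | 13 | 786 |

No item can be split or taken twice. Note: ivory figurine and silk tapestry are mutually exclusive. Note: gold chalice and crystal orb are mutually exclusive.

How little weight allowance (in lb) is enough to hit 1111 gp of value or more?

Need the lightest bundle worth ≥ 1111.
silver idol + sapphire brooch: 1132 value at 5 lb.
Below 5 lb the best achievable stays under 1111.

5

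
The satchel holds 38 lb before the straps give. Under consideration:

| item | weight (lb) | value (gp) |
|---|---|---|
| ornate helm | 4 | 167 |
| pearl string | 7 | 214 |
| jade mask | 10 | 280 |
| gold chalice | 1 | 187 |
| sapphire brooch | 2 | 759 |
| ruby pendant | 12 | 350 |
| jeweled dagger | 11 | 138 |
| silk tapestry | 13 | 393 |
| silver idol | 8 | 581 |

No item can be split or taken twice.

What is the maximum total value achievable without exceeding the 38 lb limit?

Filling by ratio: ornate helm + pearl string + gold chalice + sapphire brooch + silk tapestry + silver idol for 2301, with 3 lb left unused.
Dropping pearl string frees 7 lb; slotting in jade mask (10 lb) lifts the total to 2367 at 38 lb.
Every other selection either busts 38 lb or fails to beat 2367.

2367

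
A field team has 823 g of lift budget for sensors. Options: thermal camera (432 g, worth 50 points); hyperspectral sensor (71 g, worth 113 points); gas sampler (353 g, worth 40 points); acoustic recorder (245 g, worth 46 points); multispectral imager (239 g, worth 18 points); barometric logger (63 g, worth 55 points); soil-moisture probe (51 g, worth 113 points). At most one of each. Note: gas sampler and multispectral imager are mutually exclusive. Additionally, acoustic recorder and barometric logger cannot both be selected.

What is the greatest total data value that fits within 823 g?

331

Ranking by ratio (data value/g): soil-moisture probe 2.22, hyperspectral sensor 1.59, barometric logger 0.87, acoustic recorder 0.19.
Taking thermal camera + hyperspectral sensor + barometric logger + soil-moisture probe: 617 g used, 331 in data value.
The closest alternative, thermal camera + hyperspectral sensor + acoustic recorder + soil-moisture probe, reaches only 322.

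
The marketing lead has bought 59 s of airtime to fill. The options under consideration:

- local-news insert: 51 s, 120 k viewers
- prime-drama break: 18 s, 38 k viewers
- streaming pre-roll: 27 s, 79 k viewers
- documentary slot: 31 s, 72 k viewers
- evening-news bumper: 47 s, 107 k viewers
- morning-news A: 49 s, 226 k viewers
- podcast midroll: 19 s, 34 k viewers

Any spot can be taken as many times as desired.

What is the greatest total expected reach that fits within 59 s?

226

Morning-news A uses 49 of the 59 s and totals 226.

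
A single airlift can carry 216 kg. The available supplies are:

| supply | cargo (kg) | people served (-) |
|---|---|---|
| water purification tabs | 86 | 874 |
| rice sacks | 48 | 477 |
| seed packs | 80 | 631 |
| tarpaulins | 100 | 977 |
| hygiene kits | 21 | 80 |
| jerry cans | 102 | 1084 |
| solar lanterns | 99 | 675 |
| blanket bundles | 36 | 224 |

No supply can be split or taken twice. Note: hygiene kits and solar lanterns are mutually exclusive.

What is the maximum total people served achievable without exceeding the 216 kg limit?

2061

Density check — jerry cans 10.63, water purification tabs 10.16, rice sacks 9.94, tarpaulins 9.77 are the best per kg.
A density-first pass picks water purification tabs + hygiene kits + jerry cans — 2038 at 209 kg.
The 107 kg tied up in water purification tabs and hygiene kits is better spent on tarpaulins — total rises to 2061 (202 kg).
Next best is water purification tabs + hygiene kits + jerry cans at 2038 (209 kg) — short by 23.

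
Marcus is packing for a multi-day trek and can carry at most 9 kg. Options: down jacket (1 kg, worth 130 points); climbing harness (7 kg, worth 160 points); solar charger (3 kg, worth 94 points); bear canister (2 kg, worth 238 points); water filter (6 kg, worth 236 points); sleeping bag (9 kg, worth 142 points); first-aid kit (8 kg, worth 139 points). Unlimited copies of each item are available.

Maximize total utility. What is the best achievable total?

1170

By utility per kg: down jacket 130.00, bear canister 119.00, water filter 39.33 lead.
9×down jacket uses 9 of the 9 kg and totals 1170.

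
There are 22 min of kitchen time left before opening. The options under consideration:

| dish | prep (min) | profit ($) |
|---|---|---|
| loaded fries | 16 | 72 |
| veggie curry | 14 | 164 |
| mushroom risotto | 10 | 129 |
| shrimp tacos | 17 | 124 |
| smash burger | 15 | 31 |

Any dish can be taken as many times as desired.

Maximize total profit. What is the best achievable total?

2×mushroom risotto uses 20 of the 22 min and totals 258.
The spare 2 min is too small for any remaining dish, and no exchange beats 258.

258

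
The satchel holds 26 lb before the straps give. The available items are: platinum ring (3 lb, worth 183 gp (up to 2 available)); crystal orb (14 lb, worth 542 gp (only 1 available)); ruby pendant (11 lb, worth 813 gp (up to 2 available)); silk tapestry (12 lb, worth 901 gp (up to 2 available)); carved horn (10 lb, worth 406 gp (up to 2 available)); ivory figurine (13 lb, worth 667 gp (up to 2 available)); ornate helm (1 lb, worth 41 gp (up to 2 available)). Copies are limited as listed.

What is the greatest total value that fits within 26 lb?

A density-first pass picks 2×silk tapestry + 2×ornate helm — 1884 at 26 lb.
Dropping silk tapestry and 2×ornate helm frees 14 lb; slotting in platinum ring + ruby pendant (14 lb) lifts the total to 1897 at 26 lb.
Nothing else within 26 lb beats 1897.

1897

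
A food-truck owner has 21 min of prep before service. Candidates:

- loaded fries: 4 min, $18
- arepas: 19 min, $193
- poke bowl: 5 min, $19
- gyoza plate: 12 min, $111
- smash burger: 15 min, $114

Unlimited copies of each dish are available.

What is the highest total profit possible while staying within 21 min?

193

Best packing: arepas — 19 min, 193 total.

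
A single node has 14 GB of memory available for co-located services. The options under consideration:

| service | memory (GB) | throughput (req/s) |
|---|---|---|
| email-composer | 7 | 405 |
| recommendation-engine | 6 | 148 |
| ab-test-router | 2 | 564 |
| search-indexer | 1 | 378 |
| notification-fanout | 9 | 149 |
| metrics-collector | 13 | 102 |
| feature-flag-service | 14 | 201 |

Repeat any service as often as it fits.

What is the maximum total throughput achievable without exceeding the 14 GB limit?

Density check — search-indexer 378.00, ab-test-router 282.00, email-composer 57.86 are the best per GB.
14×search-indexer uses 14 of the 14 GB and totals 5292.
Nothing else within 14 GB beats 5292.

5292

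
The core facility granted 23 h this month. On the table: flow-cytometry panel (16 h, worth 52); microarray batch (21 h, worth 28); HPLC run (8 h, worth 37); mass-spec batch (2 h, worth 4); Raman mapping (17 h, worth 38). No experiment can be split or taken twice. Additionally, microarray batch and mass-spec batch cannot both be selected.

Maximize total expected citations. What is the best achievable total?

By expected citations per h: HPLC run 4.62, flow-cytometry panel 3.25, Raman mapping 2.24 lead.
Filling by ratio: HPLC run + mass-spec batch for 41, with 13 h left unused.
Dropping HPLC run frees 8 h; slotting in flow-cytometry panel (16 h) lifts the total to 56 at 18 h.

56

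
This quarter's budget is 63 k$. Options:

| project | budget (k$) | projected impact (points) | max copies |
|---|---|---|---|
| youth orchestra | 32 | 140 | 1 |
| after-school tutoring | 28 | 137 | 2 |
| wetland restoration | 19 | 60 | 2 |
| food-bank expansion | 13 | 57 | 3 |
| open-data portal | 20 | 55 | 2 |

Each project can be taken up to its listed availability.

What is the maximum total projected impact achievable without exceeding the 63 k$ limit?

Filling by ratio: 2×after-school tutoring for 274, with 7 k$ left unused.
The 28 k$ tied up in after-school tutoring is better spent on youth orchestra — total rises to 277 (60 k$).
Every other selection either busts 63 k$ or exceeds an availability limit or fails to beat 277.

277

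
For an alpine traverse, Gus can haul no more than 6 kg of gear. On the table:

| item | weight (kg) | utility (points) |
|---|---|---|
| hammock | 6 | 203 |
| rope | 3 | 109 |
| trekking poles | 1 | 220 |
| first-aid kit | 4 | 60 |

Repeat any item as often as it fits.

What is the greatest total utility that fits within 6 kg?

Taking 6×trekking poles: 6 kg used, 1320 in utility.

1320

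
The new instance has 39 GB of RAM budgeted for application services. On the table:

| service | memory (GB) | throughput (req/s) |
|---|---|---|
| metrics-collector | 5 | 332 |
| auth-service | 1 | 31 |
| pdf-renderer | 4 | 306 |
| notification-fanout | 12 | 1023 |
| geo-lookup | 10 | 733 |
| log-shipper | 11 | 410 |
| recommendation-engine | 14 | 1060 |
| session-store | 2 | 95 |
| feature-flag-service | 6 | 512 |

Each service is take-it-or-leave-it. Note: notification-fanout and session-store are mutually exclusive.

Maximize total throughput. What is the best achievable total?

Density check — feature-flag-service 85.33, notification-fanout 85.25, pdf-renderer 76.50, recommendation-engine 75.71 are the best per GB.
Metrics-collector + auth-service + notification-fanout + recommendation-engine + feature-flag-service uses 38 of the 39 GB and totals 2958.

2958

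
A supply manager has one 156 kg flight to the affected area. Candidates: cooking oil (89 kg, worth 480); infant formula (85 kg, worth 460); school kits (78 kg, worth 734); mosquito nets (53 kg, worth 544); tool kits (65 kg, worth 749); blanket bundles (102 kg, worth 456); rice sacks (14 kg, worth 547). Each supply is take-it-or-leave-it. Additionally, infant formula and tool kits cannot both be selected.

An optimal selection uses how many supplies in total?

The maximum people served within 156 kg is 1840.
One optimal bundle: mosquito nets + tool kits + rice sacks (132 kg).
Any selection reaching 1840 contains exactly 3 supplies.

3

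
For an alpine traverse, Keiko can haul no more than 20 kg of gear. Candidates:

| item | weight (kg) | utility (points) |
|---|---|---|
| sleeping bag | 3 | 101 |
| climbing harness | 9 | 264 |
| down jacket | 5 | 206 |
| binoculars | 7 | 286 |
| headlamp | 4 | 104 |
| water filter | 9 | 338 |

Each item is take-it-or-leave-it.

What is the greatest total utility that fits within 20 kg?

Ranking by ratio (utility/kg): down jacket 41.20, binoculars 40.86, water filter 37.56, sleeping bag 33.67.
A density-first pass picks sleeping bag + down jacket + binoculars + headlamp — 697 at 19 kg.
Dropping sleeping bag and down jacket frees 8 kg; slotting in water filter (9 kg) lifts the total to 728 at 20 kg.

728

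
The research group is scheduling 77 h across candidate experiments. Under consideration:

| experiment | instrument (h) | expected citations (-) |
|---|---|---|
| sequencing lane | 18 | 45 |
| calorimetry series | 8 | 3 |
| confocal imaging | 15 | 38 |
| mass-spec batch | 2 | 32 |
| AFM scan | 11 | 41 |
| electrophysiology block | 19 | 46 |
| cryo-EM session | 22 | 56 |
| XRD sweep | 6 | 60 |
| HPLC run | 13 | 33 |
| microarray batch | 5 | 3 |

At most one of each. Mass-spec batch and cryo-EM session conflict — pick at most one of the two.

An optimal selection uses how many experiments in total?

The maximum expected citations within 77 h is 265.
sequencing lane + confocal imaging + mass-spec batch + AFM scan + electrophysiology block + XRD sweep + microarray batch hits 265 at 76 h.
Any selection reaching 265 contains exactly 7 experiments.

7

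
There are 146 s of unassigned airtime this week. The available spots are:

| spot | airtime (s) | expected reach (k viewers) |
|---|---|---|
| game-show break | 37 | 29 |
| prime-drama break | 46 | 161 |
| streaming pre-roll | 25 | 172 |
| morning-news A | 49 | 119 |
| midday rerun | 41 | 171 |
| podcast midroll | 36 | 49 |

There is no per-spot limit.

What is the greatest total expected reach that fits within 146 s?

860

5×streaming pre-roll uses 125 of the 146 s and totals 860.
The spare 21 s is too small for any remaining spot, and no exchange beats 860.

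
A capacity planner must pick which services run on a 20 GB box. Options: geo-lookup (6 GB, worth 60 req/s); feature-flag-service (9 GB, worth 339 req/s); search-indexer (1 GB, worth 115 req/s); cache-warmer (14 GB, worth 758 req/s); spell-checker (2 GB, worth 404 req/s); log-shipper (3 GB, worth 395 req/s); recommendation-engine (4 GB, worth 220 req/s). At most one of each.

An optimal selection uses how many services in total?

4

The maximum throughput within 20 GB is 1672.
One optimal bundle: search-indexer + cache-warmer + spell-checker + log-shipper (20 GB).
Every optimal selection uses 4 services.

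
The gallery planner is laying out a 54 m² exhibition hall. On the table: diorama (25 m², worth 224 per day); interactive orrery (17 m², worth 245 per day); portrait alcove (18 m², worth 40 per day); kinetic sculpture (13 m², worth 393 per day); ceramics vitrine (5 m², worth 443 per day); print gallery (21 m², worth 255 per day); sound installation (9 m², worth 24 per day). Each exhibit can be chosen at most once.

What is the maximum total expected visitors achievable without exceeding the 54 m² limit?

1121

By expected visitors per m²: ceramics vitrine 88.60, kinetic sculpture 30.23, interactive orrery 14.41 lead.
Greedy by ratio would take interactive orrery + kinetic sculpture + ceramics vitrine + sound installation: 44 m² used, total 1105.
Dropping sound installation frees 9 m²; slotting in portrait alcove (18 m²) lifts the total to 1121 at 53 m².
Nothing else within 54 m² beats 1121.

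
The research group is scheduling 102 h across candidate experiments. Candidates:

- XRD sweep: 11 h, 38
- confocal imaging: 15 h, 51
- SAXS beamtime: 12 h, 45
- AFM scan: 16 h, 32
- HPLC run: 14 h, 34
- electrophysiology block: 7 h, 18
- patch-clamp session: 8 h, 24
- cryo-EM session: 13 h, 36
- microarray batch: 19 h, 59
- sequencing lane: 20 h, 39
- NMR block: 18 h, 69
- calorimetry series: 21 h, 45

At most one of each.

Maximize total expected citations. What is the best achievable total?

332

Greedy by ratio would take XRD sweep + confocal imaging + SAXS beamtime + patch-clamp session + cryo-EM session + microarray batch + NMR block: 96 h used, total 322.
The 8 h tied up in patch-clamp session is better spent on HPLC run — total rises to 332 (102 h).
No other feasible combination exceeds 332.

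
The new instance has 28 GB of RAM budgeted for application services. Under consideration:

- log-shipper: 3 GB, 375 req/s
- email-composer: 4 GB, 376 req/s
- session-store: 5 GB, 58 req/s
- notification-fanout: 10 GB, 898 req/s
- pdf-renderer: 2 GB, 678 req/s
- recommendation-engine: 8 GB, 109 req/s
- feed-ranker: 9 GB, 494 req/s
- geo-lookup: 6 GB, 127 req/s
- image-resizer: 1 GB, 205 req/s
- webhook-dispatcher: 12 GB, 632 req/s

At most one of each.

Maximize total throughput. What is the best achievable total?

Ranking by ratio (throughput/GB): pdf-renderer 339.00, image-resizer 205.00, log-shipper 125.00.
Greedy by ratio would take log-shipper + email-composer + notification-fanout + pdf-renderer + geo-lookup + image-resizer: 26 GB used, total 2659.
Replace geo-lookup and image-resizer with feed-ranker: the trade gains 162 net, giving 2821 at 28 GB.
Nothing else within 28 GB beats 2821.

2821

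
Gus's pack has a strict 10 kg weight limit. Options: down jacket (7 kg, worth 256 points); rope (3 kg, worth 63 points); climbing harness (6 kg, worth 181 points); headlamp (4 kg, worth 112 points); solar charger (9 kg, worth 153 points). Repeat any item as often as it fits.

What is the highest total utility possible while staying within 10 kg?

Down jacket + rope uses 10 of the 10 kg and totals 319.
No other feasible combination exceeds 319.

319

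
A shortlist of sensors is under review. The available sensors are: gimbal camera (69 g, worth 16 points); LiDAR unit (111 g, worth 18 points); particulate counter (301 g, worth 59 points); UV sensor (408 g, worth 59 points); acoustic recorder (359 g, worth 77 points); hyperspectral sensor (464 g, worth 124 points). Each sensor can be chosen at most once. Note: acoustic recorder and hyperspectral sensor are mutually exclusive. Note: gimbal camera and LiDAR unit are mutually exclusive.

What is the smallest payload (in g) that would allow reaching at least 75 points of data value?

359

Look for the lowest-payload combination reaching 75.
acoustic recorder: 77 data value at 359 g.
No combination under 359 g hits 75.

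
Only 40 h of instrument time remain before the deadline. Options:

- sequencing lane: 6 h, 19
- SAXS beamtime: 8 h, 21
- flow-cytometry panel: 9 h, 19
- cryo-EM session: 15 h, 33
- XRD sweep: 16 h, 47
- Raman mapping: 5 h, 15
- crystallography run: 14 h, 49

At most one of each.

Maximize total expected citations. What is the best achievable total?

117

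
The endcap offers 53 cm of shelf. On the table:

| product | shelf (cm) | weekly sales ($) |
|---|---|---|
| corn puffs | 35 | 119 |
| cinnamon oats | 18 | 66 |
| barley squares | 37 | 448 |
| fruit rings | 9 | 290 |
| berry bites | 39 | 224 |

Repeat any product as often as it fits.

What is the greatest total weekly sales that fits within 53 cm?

Taking 5×fruit rings: 45 cm used, 1450 in weekly sales.

1450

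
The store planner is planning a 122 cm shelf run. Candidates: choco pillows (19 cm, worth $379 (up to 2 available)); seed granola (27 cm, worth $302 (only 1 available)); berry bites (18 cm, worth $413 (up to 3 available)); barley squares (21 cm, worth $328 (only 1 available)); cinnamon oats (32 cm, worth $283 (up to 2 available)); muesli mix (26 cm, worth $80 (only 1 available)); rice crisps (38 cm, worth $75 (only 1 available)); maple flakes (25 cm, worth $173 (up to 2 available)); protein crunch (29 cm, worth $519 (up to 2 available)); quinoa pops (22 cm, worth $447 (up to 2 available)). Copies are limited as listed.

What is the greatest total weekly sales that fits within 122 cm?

Ranking by ratio (weekly sales/cm): berry bites 22.94, quinoa pops 20.32, choco pillows 19.95.
Taking the top-ratio products first gives choco pillows + 3×berry bites + 2×quinoa pops for 2512 (117 cm).
Dropping 2×quinoa pops frees 44 cm; slotting in choco pillows + protein crunch (48 cm) lifts the total to 2516 at 121 cm.
The spare 1 cm is too small for any remaining product, and no exchange beats 2516.

2516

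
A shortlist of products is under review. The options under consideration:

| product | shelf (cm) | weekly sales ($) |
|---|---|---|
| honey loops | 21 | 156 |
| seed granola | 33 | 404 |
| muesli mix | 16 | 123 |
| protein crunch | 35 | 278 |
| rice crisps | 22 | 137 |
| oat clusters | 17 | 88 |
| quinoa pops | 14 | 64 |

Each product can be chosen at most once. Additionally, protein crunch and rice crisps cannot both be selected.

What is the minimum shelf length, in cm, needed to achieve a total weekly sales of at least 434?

Minimise cm subject to total weekly sales ≥ 434.
seed granola + quinoa pops reaches 468 using 47 cm.
No combination under 47 cm hits 434.

47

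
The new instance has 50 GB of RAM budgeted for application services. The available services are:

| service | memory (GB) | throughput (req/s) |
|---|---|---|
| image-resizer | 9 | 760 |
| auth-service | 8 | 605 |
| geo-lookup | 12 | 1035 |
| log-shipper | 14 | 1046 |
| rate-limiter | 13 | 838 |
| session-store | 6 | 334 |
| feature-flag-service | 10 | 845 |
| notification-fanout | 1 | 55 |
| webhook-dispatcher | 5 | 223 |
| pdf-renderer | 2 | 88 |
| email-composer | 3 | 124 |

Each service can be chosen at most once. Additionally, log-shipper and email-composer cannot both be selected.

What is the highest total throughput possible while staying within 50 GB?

The ratio heuristic lands on image-resizer + auth-service + geo-lookup + session-store + feature-flag-service + notification-fanout + pdf-renderer (3722) but leaves 2 GB idle.
A better packing is image-resizer + geo-lookup + log-shipper + feature-flag-service + webhook-dispatcher: 50 GB, total 3909.
Next best is auth-service + geo-lookup + log-shipper + session-store + feature-flag-service at 3865 (50 GB) — short by 44.

3909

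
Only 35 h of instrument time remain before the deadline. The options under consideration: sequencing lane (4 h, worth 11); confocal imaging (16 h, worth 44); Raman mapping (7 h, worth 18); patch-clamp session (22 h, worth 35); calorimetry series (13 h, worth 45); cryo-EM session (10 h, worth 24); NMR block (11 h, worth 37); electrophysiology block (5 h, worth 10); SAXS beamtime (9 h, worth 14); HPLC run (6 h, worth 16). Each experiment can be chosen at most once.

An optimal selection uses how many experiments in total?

4

The maximum expected citations within 35 h is 111.
sequencing lane + Raman mapping + calorimetry series + NMR block hits 111 at 35 h.
Every optimal selection uses 4 experiments.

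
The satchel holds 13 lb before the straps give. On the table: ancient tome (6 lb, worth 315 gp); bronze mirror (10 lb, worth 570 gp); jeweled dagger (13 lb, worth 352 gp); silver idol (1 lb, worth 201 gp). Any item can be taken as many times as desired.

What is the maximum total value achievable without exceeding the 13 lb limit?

Best packing: 13×silver idol — 13 lb, 2613 total.
No other feasible combination exceeds 2613.

2613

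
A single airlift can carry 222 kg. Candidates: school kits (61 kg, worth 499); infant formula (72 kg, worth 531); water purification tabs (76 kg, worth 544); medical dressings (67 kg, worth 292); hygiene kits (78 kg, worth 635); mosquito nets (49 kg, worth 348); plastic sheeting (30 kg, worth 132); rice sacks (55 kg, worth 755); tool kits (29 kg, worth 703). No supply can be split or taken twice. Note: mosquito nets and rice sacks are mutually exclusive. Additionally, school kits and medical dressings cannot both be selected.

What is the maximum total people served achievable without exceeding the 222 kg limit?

2501

Greedy by ratio would take school kits + infant formula + rice sacks + tool kits: 217 kg used, total 2488.
Dropping infant formula frees 72 kg; slotting in water purification tabs (76 kg) lifts the total to 2501 at 221 kg.
That's the maximum — no feasible swap from here does better than 2501.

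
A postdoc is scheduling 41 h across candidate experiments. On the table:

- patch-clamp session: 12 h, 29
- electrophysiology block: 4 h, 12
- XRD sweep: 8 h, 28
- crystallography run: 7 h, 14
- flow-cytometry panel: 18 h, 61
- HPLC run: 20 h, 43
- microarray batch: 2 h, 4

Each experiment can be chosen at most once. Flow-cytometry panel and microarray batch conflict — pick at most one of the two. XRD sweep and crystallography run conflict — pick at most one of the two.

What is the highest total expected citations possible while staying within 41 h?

118

Patch-clamp session + XRD sweep + flow-cytometry panel uses 38 of the 41 h and totals 118.
No other feasible combination exceeds 118.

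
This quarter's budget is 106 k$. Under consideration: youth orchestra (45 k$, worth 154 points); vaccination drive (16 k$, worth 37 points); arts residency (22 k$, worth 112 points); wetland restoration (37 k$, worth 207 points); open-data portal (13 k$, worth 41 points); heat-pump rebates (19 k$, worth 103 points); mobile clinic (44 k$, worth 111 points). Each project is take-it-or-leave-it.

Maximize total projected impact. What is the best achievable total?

473

Greedy by ratio would take arts residency + wetland restoration + open-data portal + heat-pump rebates: 91 k$ used, total 463.
Dropping open-data portal and heat-pump rebates frees 32 k$; slotting in youth orchestra (45 k$) lifts the total to 473 at 104 k$.
Next best is youth orchestra + wetland restoration + heat-pump rebates at 464 (101 k$) — short by 9.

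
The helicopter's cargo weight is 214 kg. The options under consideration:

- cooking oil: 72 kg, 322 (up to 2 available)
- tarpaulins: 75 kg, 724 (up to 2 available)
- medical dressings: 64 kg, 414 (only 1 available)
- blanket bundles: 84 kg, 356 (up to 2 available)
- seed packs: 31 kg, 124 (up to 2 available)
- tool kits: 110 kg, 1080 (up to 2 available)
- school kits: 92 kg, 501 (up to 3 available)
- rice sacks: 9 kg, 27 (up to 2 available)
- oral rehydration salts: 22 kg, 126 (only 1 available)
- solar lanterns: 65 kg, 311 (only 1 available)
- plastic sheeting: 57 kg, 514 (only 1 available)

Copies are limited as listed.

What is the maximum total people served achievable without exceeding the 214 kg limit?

1962

Filling by ratio: tarpaulins + tool kits + oral rehydration salts for 1930, with 7 kg left unused.
Replace tool kits and oral rehydration salts with tarpaulins + plastic sheeting: the trade gains 32 net, giving 1962 at 207 kg.
Nothing else within 214 kg beats 1962.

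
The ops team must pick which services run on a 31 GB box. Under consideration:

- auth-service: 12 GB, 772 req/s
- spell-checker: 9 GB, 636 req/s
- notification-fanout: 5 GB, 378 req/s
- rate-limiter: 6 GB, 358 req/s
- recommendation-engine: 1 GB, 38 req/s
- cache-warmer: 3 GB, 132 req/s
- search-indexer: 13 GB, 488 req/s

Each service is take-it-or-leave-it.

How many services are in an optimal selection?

Optimal total is 1956.
One optimal bundle: auth-service + spell-checker + notification-fanout + recommendation-engine + cache-warmer (30 GB).
Any selection reaching 1956 contains exactly 5 services.

5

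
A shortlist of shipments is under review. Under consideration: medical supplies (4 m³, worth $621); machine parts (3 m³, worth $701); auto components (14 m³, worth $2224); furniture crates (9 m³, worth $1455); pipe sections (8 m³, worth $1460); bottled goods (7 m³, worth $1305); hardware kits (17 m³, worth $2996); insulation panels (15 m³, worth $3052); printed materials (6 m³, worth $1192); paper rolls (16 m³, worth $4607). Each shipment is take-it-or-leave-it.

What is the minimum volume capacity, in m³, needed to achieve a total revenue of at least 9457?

40

Look for the lowest-volume combination reaching 9457.
machine parts + insulation panels + printed materials + paper rolls reaches 9552 using 40 m³.
Below 40 m³ the best achievable stays under 9457.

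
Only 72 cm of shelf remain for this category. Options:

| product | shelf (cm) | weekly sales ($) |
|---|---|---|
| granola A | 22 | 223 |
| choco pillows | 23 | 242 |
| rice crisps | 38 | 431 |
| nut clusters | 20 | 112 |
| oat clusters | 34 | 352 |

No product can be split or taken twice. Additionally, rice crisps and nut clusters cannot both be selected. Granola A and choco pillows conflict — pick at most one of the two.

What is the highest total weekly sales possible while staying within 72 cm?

783

Ranking by ratio (weekly sales/cm): rice crisps 11.34, choco pillows 10.52, oat clusters 10.35.
The ratio heuristic lands on choco pillows + rice crisps (673) but leaves 11 cm idle.
Replace choco pillows with oat clusters: the trade gains 110 net, giving 783 at 72 cm.
Nothing else feasible within 72 cm beats 783.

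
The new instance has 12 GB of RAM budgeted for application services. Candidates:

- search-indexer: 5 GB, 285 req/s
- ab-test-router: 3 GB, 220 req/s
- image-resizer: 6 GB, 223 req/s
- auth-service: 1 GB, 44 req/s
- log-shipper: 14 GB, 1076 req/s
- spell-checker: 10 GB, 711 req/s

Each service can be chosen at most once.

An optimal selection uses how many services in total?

2

Optimal total is 755.
auth-service + spell-checker hits 755 at 11 GB.
Any selection reaching 755 contains exactly 2 services.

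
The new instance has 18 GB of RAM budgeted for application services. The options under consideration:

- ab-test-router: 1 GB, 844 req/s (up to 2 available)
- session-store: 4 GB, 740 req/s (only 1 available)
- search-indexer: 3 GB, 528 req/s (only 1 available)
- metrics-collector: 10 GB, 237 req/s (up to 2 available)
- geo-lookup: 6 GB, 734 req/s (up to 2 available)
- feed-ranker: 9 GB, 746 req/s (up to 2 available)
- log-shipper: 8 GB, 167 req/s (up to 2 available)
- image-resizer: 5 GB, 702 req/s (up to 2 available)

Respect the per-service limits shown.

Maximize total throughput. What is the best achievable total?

3896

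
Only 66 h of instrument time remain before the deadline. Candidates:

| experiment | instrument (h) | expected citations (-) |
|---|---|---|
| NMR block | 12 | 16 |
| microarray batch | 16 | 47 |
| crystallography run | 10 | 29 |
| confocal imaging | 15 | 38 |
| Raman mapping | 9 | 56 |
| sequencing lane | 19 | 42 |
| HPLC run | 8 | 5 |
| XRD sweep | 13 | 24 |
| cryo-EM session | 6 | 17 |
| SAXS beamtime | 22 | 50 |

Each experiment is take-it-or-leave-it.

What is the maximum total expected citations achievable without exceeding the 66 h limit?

200

A density-first pass picks microarray batch + crystallography run + confocal imaging + Raman mapping + HPLC run + cryo-EM session — 192 at 64 h.
Dropping crystallography run and HPLC run frees 18 h; slotting in sequencing lane (19 h) lifts the total to 200 at 65 h.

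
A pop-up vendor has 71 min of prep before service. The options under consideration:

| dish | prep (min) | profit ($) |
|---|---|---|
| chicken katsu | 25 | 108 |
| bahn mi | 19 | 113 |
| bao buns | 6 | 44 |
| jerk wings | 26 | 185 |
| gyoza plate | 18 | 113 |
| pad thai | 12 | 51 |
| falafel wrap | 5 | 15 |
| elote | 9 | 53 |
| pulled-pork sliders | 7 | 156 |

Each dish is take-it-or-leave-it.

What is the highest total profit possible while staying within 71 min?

567

Greedy by ratio would take bao buns + jerk wings + gyoza plate + falafel wrap + elote + pulled-pork sliders: 71 min used, total 566.
Dropping bao buns and falafel wrap and elote frees 20 min; slotting in bahn mi (19 min) lifts the total to 567 at 70 min.
Next best is bao buns + jerk wings + gyoza plate + falafel wrap + elote + pulled-pork sliders at 566 (71 min) — short by 1.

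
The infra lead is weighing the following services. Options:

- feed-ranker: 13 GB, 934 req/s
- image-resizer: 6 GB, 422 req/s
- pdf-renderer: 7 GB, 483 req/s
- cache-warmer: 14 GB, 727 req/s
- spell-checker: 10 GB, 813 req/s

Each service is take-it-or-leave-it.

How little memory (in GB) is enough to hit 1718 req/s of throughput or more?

23

Look for the lowest-memory combination reaching 1718.
feed-ranker + spell-checker: 1747 throughput at 23 GB.
Any bundle with less than 23 GB falls short of 1718.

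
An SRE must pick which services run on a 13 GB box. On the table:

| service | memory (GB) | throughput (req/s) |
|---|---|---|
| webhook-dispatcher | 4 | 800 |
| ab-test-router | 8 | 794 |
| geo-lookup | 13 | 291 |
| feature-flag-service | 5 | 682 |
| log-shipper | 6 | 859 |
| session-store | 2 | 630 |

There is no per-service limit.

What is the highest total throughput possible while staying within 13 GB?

3780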